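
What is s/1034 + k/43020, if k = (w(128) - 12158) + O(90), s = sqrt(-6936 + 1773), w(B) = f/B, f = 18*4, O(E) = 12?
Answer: -194327/688320 + I*sqrt(5163)/1034 ≈ -0.28232 + 0.069491*I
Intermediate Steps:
f = 72
w(B) = 72/B
s = I*sqrt(5163) (s = sqrt(-5163) = I*sqrt(5163) ≈ 71.854*I)
k = -194327/16 (k = (72/128 - 12158) + 12 = (72*(1/128) - 12158) + 12 = (9/16 - 12158) + 12 = -194519/16 + 12 = -194327/16 ≈ -12145.)
s/1034 + k/43020 = (I*sqrt(5163))/1034 - 194327/16/43020 = (I*sqrt(5163))*(1/1034) - 194327/16*1/43020 = I*sqrt(5163)/1034 - 194327/688320 = -194327/688320 + I*sqrt(5163)/1034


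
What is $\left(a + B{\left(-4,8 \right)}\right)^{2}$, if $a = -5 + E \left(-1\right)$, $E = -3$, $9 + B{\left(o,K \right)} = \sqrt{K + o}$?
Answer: $81$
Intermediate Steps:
$B{\left(o,K \right)} = -9 + \sqrt{K + o}$
$a = -2$ ($a = -5 - -3 = -5 + 3 = -2$)
$\left(a + B{\left(-4,8 \right)}\right)^{2} = \left(-2 - \left(9 - \sqrt{8 - 4}\right)\right)^{2} = \left(-2 - \left(9 - \sqrt{4}\right)\right)^{2} = \left(-2 + \left(-9 + 2\right)\right)^{2} = \left(-2 - 7\right)^{2} = \left(-9\right)^{2} = 81$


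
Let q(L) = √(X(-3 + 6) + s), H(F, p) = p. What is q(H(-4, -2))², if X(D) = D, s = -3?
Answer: 0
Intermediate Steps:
q(L) = 0 (q(L) = √((-3 + 6) - 3) = √(3 - 3) = √0 = 0)
q(H(-4, -2))² = 0² = 0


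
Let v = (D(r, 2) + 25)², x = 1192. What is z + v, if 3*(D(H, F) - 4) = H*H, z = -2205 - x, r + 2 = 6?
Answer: -19964/9 ≈ -2218.2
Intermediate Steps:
r = 4 (r = -2 + 6 = 4)
z = -3397 (z = -2205 - 1*1192 = -2205 - 1192 = -3397)
D(H, F) = 4 + H²/3 (D(H, F) = 4 + (H*H)/3 = 4 + H²/3)
v = 10609/9 (v = ((4 + (⅓)*4²) + 25)² = ((4 + (⅓)*16) + 25)² = ((4 + 16/3) + 25)² = (28/3 + 25)² = (103/3)² = 10609/9 ≈ 1178.8)
z + v = -3397 + 10609/9 = -19964/9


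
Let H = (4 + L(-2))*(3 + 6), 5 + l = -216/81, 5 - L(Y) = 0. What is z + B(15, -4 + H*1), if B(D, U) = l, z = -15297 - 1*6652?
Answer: -65870/3 ≈ -21957.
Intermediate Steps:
z = -21949 (z = -15297 - 6652 = -21949)
L(Y) = 5 (L(Y) = 5 - 1*0 = 5 + 0 = 5)
l = -23/3 (l = -5 - 216/81 = -5 - 216*1/81 = -5 - 8/3 = -23/3 ≈ -7.6667)
H = 81 (H = (4 + 5)*(3 + 6) = 9*9 = 81)
B(D, U) = -23/3
z + B(15, -4 + H*1) = -21949 - 23/3 = -65870/3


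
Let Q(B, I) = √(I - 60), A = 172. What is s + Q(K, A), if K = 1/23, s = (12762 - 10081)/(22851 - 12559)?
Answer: 2681/10292 + 4*√7 ≈ 10.844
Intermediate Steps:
s = 2681/10292 ≈ 0.26049
K = 1/23 ≈ 0.043478
Q(B, I) = √(-60 + I)
s + Q(K, A) = 2681/10292 + √(-60 + 172) = 2681/10292 + √112 = 2681/10292 + 4*√7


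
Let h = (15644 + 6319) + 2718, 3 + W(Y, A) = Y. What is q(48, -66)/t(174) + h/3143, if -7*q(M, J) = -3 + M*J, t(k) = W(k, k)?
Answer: 1881410/179151 ≈ 10.502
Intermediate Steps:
W(Y, A) = -3 + Y
t(k) = -3 + k
h = 24681 (h = 21963 + 2718 = 24681)
q(M, J) = 3/7 - J*M/7 (q(M, J) = -(-3 + M*J)/7 = -(-3 + J*M)/7 = 3/7 - J*M/7)
q(48, -66)/t(174) + h/3143 = (3/7 - ⅐*(-66)*48)/(-3 + 174) + 24681/3143 = (3/7 + 3168/7)/171 + 24681*(1/3143) = 453*(1/171) + 24681/3143 = 151/57 + 24681/3143 = 1881410/179151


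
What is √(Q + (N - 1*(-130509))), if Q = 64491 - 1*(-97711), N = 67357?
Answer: 2*√90017 ≈ 600.06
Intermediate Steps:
Q = 162202 (Q = 64491 + 97711 = 162202)
√(Q + (N - 1*(-130509))) = √(162202 + (67357 - 1*(-130509))) = √(162202 + (67357 + 130509)) = √(162202 + 197866) = √360068 = 2*√90017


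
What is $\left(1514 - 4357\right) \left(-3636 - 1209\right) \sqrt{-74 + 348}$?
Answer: $13774335 \sqrt{274} \approx 2.2801 \cdot 10^{8}$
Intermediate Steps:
$\left(1514 - 4357\right) \left(-3636 - 1209\right) \sqrt{-74 + 348} = \left(-2843\right) \left(-4845\right) \sqrt{274} = 13774335 \sqrt{274}$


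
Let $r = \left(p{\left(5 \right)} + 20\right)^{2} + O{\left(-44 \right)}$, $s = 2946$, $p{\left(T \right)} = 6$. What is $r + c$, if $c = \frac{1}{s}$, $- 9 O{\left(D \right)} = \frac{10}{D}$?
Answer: $\frac{32860928}{48609} \approx 676.03$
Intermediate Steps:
$O{\left(D \right)} = - \frac{10}{9 D}$ ($O{\left(D \right)} = - \frac{10 \frac{1}{D}}{9} = - \frac{10}{9 D}$)
$r = \frac{133853}{198}$ ($r = \left(6 + 20\right)^{2} - \frac{10}{9 \left(-44\right)} = 26^{2} - - \frac{5}{198} = 676 + \frac{5}{198} = \frac{133853}{198} \approx 676.03$)
$c = \frac{1}{2946} \approx 0.00033944$
$r + c = \frac{133853}{198} + \frac{1}{2946} = \frac{32860928}{48609}$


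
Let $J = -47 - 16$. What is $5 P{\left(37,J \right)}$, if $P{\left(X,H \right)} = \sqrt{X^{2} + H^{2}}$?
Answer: $5 \sqrt{5338} \approx 365.31$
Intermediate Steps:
$J = -63$ ($J = -47 - 16 = -63$)
$P{\left(X,H \right)} = \sqrt{H^{2} + X^{2}}$
$5 P{\left(37,J \right)} = 5 \sqrt{\left(-63\right)^{2} + 37^{2}} = 5 \sqrt{3969 + 1369} = 5 \sqrt{5338}$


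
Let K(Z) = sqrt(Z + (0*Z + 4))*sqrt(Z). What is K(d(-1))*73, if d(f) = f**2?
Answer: 73*sqrt(5) ≈ 163.23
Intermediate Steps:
K(Z) = sqrt(Z)*sqrt(4 + Z) (K(Z) = sqrt(Z + (0 + 4))*sqrt(Z) = sqrt(Z + 4)*sqrt(Z) = sqrt(4 + Z)*sqrt(Z) = sqrt(Z)*sqrt(4 + Z))
K(d(-1))*73 = (sqrt((-1)**2)*sqrt(4 + (-1)**2))*73 = (sqrt(1)*sqrt(4 + 1))*73 = (1*sqrt(5))*73 = sqrt(5)*73 = 73*sqrt(5)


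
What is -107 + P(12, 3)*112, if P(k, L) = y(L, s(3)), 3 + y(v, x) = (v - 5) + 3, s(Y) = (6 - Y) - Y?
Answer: -331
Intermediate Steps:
s(Y) = 6 - 2*Y
y(v, x) = -5 + v (y(v, x) = -3 + ((v - 5) + 3) = -3 + ((-5 + v) + 3) = -3 + (-2 + v) = -5 + v)
P(k, L) = -5 + L
-107 + P(12, 3)*112 = -107 + (-5 + 3)*112 = -107 - 2*112 = -107 - 224 = -331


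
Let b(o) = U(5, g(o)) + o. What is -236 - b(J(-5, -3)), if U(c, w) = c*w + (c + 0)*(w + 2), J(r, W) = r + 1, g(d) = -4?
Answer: -202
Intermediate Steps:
J(r, W) = 1 + r
U(c, w) = c*w + c*(2 + w)
b(o) = -30 + o (b(o) = 2*5*(1 - 4) + o = 2*5*(-3) + o = -30 + o)
-236 - b(J(-5, -3)) = -236 - (-30 + (1 - 5)) = -236 - (-30 - 4) = -236 - 1*(-34) = -236 + 34 = -202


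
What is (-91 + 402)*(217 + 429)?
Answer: 200906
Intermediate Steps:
(-91 + 402)*(217 + 429) = 311*646 = 200906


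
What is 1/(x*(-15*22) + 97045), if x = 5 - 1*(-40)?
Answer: 1/82195 ≈ 1.2166e-5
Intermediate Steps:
x = 45 (x = 5 + 40 = 45)
1/(x*(-15*22) + 97045) = 1/(45*(-15*22) + 97045) = 1/(45*(-330) + 97045) = 1/(-14850 + 97045) = 1/82195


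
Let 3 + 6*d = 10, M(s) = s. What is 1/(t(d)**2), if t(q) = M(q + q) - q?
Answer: 36/49 ≈ 0.73469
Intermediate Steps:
d = 7/6 (d = -1/2 + (1/6)*10 = -1/2 + 5/3 = 7/6 ≈ 1.1667)
t(q) = q (t(q) = (q + q) - q = 2*q - q = q)
1/(t(d)**2) = 1/((7/6)**2) = 1/(49/36) = 36/49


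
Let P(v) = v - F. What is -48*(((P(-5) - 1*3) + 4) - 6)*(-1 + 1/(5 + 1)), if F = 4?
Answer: -560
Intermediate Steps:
P(v) = -4 + v (P(v) = v - 1*4 = v - 4 = -4 + v)
-48*(((P(-5) - 1*3) + 4) - 6)*(-1 + 1/(5 + 1)) = -48*((((-4 - 5) - 1*3) + 4) - 6)*(-1 + 1/(5 + 1)) = -48*(((-9 - 3) + 4) - 6)*(-1 + 1/6) = -48*((-12 + 4) - 6)*(-1 + ⅙) = -48*(-8 - 6)*(-5)/6 = -(-672)*(-5)/6 = -48*35/3 = -560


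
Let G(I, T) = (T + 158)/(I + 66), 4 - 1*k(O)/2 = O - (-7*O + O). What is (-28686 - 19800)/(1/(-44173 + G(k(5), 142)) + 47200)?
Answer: -712711876/693808533 ≈ -1.0272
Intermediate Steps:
k(O) = 8 - 14*O (k(O) = 8 - 2*(O - (-7*O + O)) = 8 - 2*(O - (-6)*O) = 8 - 2*(O + 6*O) = 8 - 14*O)
G(I, T) = (158 + T)/(66 + I)
(-28686 - 19800)/(1/(-44173 + G(k(5), 142)) + 47200) = (-28686 - 19800)/(1/(-44173 + (158 + 142)/(66 + (8 - 14*5))) + 47200) = -48486/(1/(-44173 + 300/(66 + (8 - 70))) + 47200) = -48486/(1/(-44173 + 300/(66 - 62)) + 47200) = -48486/(1/(-44173 + 300/4) + 47200) = -48486/(1/(-44173 + (¼)*300) + 47200) = -48486/(1/(-44173 + 75) + 47200) = -48486/(1/(-44098) + 47200) = -48486/(-1/44098 + 47200) = -48486/2081425599/44098 = -48486*44098/2081425599 = -712711876/693808533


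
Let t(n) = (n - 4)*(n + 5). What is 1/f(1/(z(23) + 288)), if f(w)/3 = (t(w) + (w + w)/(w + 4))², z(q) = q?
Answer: 4833469742448675/5797361275120756324 ≈ 0.00083374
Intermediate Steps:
t(n) = (-4 + n)*(5 + n)
f(w) = 3*(-20 + w + w² + 2*w/(4 + w))² (f(w) = 3*((-20 + w + w²) + (w + w)/(w + 4))² = 3*((-20 + w + w²) + (2*w)/(4 + w))² = 3*((-20 + w + w²) + 2*w/(4 + w))² = 3*(-20 + w + w² + 2*w/(4 + w))²)
1/f(1/(z(23) + 288)) = 1/(3*(-80 + (1/(23 + 288))³ - 14/(23 + 288) + 5*(1/(23 + 288))²)²/(4 + 1/(23 + 288))²) = 1/(3*(-80 + (1/311)³ - 14/311 + 5*(1/311)²)²/(4 + 1/311)²) = 1/(3*(-80 + (1/311)³ - 14*1/311 + 5*(1/311)²)²/(4 + 1/311)²) = 1/(3*(-80 + 1/30080231 - 14/311 + 5*(1/96721))²/(1245/311)²) = 1/(3*(96721/1550025)*(-80 + 1/30080231 - 14/311 + 5/96721)²) = 1/(3*(96721/1550025)*(-2407771018/30080231)²) = 1/(3*(96721/1550025)*(5797361275120756324/904820297013361)) = 1/(5797361275120756324/4833469742448675) = 4833469742448675/5797361275120756324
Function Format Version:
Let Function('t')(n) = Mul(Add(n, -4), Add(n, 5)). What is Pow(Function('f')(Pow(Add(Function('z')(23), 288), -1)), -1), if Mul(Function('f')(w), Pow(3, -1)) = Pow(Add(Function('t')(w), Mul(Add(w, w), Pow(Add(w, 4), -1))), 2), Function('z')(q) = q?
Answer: Rational(4833469742448675, 5797361275120756324) ≈ 0.00083374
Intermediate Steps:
Function('t')(n) = Mul(Add(-4, n), Add(5, n))
Function('f')(w) = Mul(3, Pow(Add(-20, w, Pow(w, 2), Mul(2, w, Pow(Add(4, w), -1))), 2)) (Function('f')(w) = Mul(3, Pow(Add(Add(-20, w, Pow(w, 2)), Mul(Add(w, w), Pow(Add(w, 4), -1))), 2)) = Mul(3, Pow(Add(Add(-20, w, Pow(w, 2)), Mul(Mul(2, w), Pow(Add(4, w), -1))), 2)) = Mul(3, Pow(Add(Add(-20, w, Pow(w, 2)), Mul(2, w, Pow(Add(4, w), -1))), 2)) = Mul(3, Pow(Add(-20, w, Pow(w, 2), Mul(2, w, Pow(Add(4, w), -1))), 2)))
Pow(Function('f')(Pow(Add(Function('z')(23), 288), -1)), -1) = Pow(Mul(3, Pow(Add(4, Pow(Add(23, 288), -1)), -2), Pow(Add(-80, Pow(Pow(Add(23, 288), -1), 3), Mul(-14, Pow(Add(23, 288), -1)), Mul(5, Pow(Pow(Add(23, 288), -1), 2))), 2)), -1) = Pow(Mul(3, Pow(Add(4, Pow(311, -1)), -2), Pow(Add(-80, Pow(Pow(311, -1), 3), Mul(-14, Pow(311, -1)), Mul(5, Pow(Pow(311, -1), 2))), 2)), -1) = Pow(Mul(3, Pow(Add(4, Rational(1, 311)), -2), Pow(Add(-80, Pow(Rational(1, 311), 3), Mul(-14, Rational(1, 311)), Mul(5, Pow(Rational(1, 311), 2))), 2)), -1) = Pow(Mul(3, Pow(Rational(1245, 311), -2), Pow(Add(-80, Rational(1, 30080231), Rational(-14, 311), Mul(5, Rational(1, 96721))), 2)), -1) = Pow(Mul(3, Rational(96721, 1550025), Pow(Add(-80, Rational(1, 30080231), Rational(-14, 311), Rational(5, 96721)), 2)), -1) = Pow(Mul(3, Rational(96721, 1550025), Pow(Rational(-2407771018, 30080231), 2)), -1) = Pow(Mul(3, Rational(96721, 1550025), Rational(5797361275120756324, 904820297013361)), -1) = Pow(Rational(5797361275120756324, 4833469742448675), -1) = Rational(4833469742448675, 5797361275120756324)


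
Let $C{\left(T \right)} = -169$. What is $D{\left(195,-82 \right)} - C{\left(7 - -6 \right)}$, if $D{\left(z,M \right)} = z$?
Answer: $364$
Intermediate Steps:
$D{\left(195,-82 \right)} - C{\left(7 - -6 \right)} = 195 - -169 = 195 + 169 = 364$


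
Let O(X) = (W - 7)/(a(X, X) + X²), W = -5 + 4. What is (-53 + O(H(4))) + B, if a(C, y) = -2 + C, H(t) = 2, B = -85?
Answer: -140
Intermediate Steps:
W = -1
O(X) = -8/(-2 + X + X²) (O(X) = (-1 - 7)/((-2 + X) + X²) = -8/(-2 + X + X²))
(-53 + O(H(4))) + B = (-53 - 8/(-2 + 2 + 2²)) - 85 = (-53 - 8/(-2 + 2 + 4)) - 85 = (-53 - 8/4) - 85 = (-53 - 8*¼) - 85 = (-53 - 2) - 85 = -55 - 85 = -140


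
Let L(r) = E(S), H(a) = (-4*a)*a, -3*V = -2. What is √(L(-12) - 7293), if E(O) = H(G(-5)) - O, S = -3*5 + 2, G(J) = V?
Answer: 256*I/3 ≈ 85.333*I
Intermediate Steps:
V = ⅔ (V = -⅓*(-2) = ⅔ ≈ 0.66667)
G(J) = ⅔
H(a) = -4*a²
S = -13 (S = -15 + 2 = -13)
E(O) = -16/9 - O (E(O) = -4*(⅔)² - O = -4*4/9 - O = -16/9 - O)
L(r) = 101/9 (L(r) = -16/9 - 1*(-13) = -16/9 + 13 = 101/9)
√(L(-12) - 7293) = √(101/9 - 7293) = √(-65536/9) = 256*I/3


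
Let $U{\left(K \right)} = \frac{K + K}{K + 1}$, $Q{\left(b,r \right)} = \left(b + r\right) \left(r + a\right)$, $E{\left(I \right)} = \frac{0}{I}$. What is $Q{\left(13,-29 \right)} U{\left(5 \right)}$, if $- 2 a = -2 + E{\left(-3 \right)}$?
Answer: $\frac{2240}{3} \approx 746.67$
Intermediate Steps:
$E{\left(I \right)} = 0$
$a = 1$ ($a = - \frac{-2 + 0}{2} = \left(- \frac{1}{2}\right) \left(-2\right) = 1$)
$Q{\left(b,r \right)} = \left(1 + r\right) \left(b + r\right)$ ($Q{\left(b,r \right)} = \left(b + r\right) \left(r + 1\right) = \left(b + r\right) \left(1 + r\right) = \left(1 + r\right) \left(b + r\right)$)
$U{\left(K \right)} = \frac{2 K}{1 + K}$
$Q{\left(13,-29 \right)} U{\left(5 \right)} = \left(13 - 29 + \left(-29\right)^{2} + 13 \left(-29\right)\right) 2 \cdot 5 \frac{1}{1 + 5} = \left(13 - 29 + 841 - 377\right) 2 \cdot 5 \cdot \frac{1}{6} = 448 \cdot 2 \cdot 5 \cdot \frac{1}{6} = 448 \cdot \frac{5}{3} = \frac{2240}{3}$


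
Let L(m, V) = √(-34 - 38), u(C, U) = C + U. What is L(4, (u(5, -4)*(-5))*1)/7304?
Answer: 3*I*√2/3652 ≈ 0.0011617*I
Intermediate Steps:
L(m, V) = 6*I*√2 (L(m, V) = √(-72) = 6*I*√2)
L(4, (u(5, -4)*(-5))*1)/7304 = (6*I*√2)/7304 = (6*I*√2)*(1/7304) = 3*I*√2/3652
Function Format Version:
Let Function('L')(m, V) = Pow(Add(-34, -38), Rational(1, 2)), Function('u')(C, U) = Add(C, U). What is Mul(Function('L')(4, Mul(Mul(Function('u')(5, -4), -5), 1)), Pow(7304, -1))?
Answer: Mul(Rational(3, 3652), I, Pow(2, Rational(1, 2))) ≈ Mul(0.0011617, I)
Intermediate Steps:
Function('L')(m, V) = Mul(6, I, Pow(2, Rational(1, 2))) (Function('L')(m, V) = Pow(-72, Rational(1, 2)) = Mul(6, I, Pow(2, Rational(1, 2))))
Mul(Function('L')(4, Mul(Mul(Function('u')(5, -4), -5), 1)), Pow(7304, -1)) = Mul(Mul(6, I, Pow(2, Rational(1, 2))), Pow(7304, -1)) = Mul(Mul(6, I, Pow(2, Rational(1, 2))), Rational(1, 7304)) = Mul(Rational(3, 3652), I, Pow(2, Rational(1, 2)))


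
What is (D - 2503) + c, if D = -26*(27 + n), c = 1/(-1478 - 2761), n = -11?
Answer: -12373642/4239 ≈ -2919.0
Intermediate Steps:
c = -1/4239 (c = 1/(-4239) = -1/4239 ≈ -0.00023590)
D = -416 (D = -26*(27 - 11) = -26*16 = -416)
(D - 2503) + c = (-416 - 2503) - 1/4239 = -2919 - 1/4239 = -12373642/4239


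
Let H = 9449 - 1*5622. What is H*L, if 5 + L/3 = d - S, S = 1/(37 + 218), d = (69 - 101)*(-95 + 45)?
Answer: 1556532748/85 ≈ 1.8312e+7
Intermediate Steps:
H = 3827 (H = 9449 - 5622 = 3827)
d = 1600 (d = -32*(-50) = 1600)
S = 1/255 ≈ 0.0039216
L = 406724/85 (L = -15 + 3*(1600 - 1*1/255) = -15 + 3*(1600 - 1/255) = -15 + 3*(407999/255) = -15 + 407999/85 = 406724/85 ≈ 4785.0)
H*L = 3827*(406724/85) = 1556532748/85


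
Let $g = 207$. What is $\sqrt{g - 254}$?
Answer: $i \sqrt{47} \approx 6.8557 i$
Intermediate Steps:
$\sqrt{g - 254} = \sqrt{207 - 254} = \sqrt{-47} = i \sqrt{47}$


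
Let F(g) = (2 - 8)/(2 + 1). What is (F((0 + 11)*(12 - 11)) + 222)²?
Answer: 48400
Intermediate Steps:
F(g) = -2 (F(g) = -6/3 = -6*⅓ = -2)
(F((0 + 11)*(12 - 11)) + 222)² = (-2 + 222)² = 220² = 48400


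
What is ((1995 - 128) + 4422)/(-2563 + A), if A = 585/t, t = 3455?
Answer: -4345699/1770916 ≈ -2.4539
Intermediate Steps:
A = 117/691 (A = 585/3455 = 585*(1/3455) = 117/691 ≈ 0.16932)
((1995 - 128) + 4422)/(-2563 + A) = ((1995 - 128) + 4422)/(-2563 + 117/691) = (1867 + 4422)/(-1770916/691) = 6289*(-691/1770916) = -4345699/1770916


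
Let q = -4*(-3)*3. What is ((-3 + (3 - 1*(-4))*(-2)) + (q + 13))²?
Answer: 1024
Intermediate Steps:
q = 36 (q = 12*3 = 36)
((-3 + (3 - 1*(-4))*(-2)) + (q + 13))² = ((-3 + (3 - 1*(-4))*(-2)) + (36 + 13))² = ((-3 + (3 + 4)*(-2)) + 49)² = ((-3 + 7*(-2)) + 49)² = ((-3 - 14) + 49)² = (-17 + 49)² = 32² = 1024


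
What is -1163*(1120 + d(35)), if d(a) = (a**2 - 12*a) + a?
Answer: -2279480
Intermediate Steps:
d(a) = a**2 - 11*a
-1163*(1120 + d(35)) = -1163*(1120 + 35*(-11 + 35)) = -1163*(1120 + 35*24) = -1163*(1120 + 840) = -1163*1960 = -2279480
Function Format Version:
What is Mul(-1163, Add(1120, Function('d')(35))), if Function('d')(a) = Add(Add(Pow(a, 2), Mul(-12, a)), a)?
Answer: -2279480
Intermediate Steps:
Function('d')(a) = Add(Pow(a, 2), Mul(-11, a))
Mul(-1163, Add(1120, Function('d')(35))) = Mul(-1163, Add(1120, Mul(35, Add(-11, 35)))) = Mul(-1163, Add(1120, Mul(35, 24))) = Mul(-1163, Add(1120, 840)) = Mul(-1163, 1960) = -2279480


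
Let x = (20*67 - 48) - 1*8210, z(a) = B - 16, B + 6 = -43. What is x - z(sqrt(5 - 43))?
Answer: -6853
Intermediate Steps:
B = -49 (B = -6 - 43 = -49)
z(a) = -65 (z(a) = -49 - 16 = -65)
x = -6918 (x = (1340 - 48) - 8210 = 1292 - 8210 = -6918)
x - z(sqrt(5 - 43)) = -6918 - 1*(-65) = -6918 + 65 = -6853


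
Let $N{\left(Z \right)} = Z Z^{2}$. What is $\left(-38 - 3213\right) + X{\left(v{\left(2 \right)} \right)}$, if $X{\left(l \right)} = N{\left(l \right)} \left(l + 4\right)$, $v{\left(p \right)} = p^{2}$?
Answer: $-2739$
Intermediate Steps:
$N{\left(Z \right)} = Z^{3}$
$X{\left(l \right)} = l^{3} \left(4 + l\right)$ ($X{\left(l \right)} = l^{3} \left(l + 4\right) = l^{3} \left(4 + l\right)$)
$\left(-38 - 3213\right) + X{\left(v{\left(2 \right)} \right)} = \left(-38 - 3213\right) + \left(2^{2}\right)^{3} \left(4 + 2^{2}\right) = -3251 + 4^{3} \left(4 + 4\right) = -3251 + 64 \cdot 8 = -3251 + 512 = -2739$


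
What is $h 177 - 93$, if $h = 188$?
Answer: $33183$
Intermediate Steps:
$h 177 - 93 = 188 \cdot 177 - 93 = 33276 - 93 = 33183$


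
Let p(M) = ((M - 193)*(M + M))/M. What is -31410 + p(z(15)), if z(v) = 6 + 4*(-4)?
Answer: -31816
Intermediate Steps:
z(v) = -10 (z(v) = 6 - 16 = -10)
p(M) = -386 + 2*M (p(M) = ((-193 + M)*(2*M))/M = (2*M*(-193 + M))/M = -386 + 2*M)
-31410 + p(z(15)) = -31410 + (-386 + 2*(-10)) = -31410 + (-386 - 20) = -31410 - 406 = -31816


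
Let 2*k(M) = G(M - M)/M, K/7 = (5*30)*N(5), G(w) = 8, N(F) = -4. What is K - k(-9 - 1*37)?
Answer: -96598/23 ≈ -4199.9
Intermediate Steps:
K = -4200 (K = 7*((5*30)*(-4)) = 7*(150*(-4)) = 7*(-600) = -4200)
k(M) = 4/M (k(M) = (8/M)/2 = 4/M)
K - k(-9 - 1*37) = -4200 - 4/(-9 - 1*37) = -4200 - 4/(-9 - 37) = -4200 - 4/(-46) = -4200 - 4*(-1)/46 = -4200 - 1*(-2/23) = -4200 + 2/23 = -96598/23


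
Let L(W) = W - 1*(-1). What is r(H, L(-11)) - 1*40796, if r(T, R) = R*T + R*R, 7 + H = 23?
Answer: -40856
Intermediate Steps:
H = 16 (H = -7 + 23 = 16)
L(W) = 1 + W (L(W) = W + 1 = 1 + W)
r(T, R) = R² + R*T (r(T, R) = R*T + R² = R² + R*T)
r(H, L(-11)) - 1*40796 = (1 - 11)*((1 - 11) + 16) - 1*40796 = -10*(-10 + 16) - 40796 = -10*6 - 40796 = -60 - 40796 = -40856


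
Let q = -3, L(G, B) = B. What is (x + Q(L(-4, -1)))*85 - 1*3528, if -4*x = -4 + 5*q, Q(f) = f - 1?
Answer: -13177/4 ≈ -3294.3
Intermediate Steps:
Q(f) = -1 + f
x = 19/4 (x = -(-4 + 5*(-3))/4 = -(-4 - 15)/4 = -¼*(-19) = 19/4 ≈ 4.7500)
(x + Q(L(-4, -1)))*85 - 1*3528 = (19/4 + (-1 - 1))*85 - 1*3528 = (19/4 - 2)*85 - 3528 = (11/4)*85 - 3528 = 935/4 - 3528 = -13177/4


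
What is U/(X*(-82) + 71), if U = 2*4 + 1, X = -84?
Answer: 9/6959 ≈ 0.0012933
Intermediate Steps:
U = 9 (U = 8 + 1 = 9)
U/(X*(-82) + 71) = 9/(-84*(-82) + 71) = 9/(6888 + 71) = 9/6959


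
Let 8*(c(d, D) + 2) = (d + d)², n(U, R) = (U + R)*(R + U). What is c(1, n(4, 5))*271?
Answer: -813/2 ≈ -406.50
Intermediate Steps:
n(U, R) = (R + U)² (n(U, R) = (R + U)*(R + U) = (R + U)²)
c(d, D) = -2 + d²/2 (c(d, D) = -2 + (d + d)²/8 = -2 + (2*d)²/8 = -2 + (4*d²)/8 = -2 + d²/2)
c(1, n(4, 5))*271 = (-2 + (½)*1²)*271 = (-2 + (½)*1)*271 = (-2 + ½)*271 = -3/2*271 = -813/2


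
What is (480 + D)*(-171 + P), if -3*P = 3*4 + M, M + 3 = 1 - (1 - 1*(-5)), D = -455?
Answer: -12925/3 ≈ -4308.3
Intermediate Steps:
M = -8 (M = -3 + (1 - (1 - 1*(-5))) = -3 + (1 - (1 + 5)) = -3 + (1 - 1*6) = -3 + (1 - 6) = -3 - 5 = -8)
P = -4/3 (P = -(3*4 - 8)/3 = -(12 - 8)/3 = -⅓*4 = -4/3 ≈ -1.3333)
(480 + D)*(-171 + P) = (480 - 455)*(-171 - 4/3) = 25*(-517/3) = -12925/3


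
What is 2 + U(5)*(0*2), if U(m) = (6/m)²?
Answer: 2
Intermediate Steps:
U(m) = 36/m²
2 + U(5)*(0*2) = 2 + (36/5²)*(0*2) = 2 + (36*(1/25))*0 = 2 + (36/25)*0 = 2 + 0 = 2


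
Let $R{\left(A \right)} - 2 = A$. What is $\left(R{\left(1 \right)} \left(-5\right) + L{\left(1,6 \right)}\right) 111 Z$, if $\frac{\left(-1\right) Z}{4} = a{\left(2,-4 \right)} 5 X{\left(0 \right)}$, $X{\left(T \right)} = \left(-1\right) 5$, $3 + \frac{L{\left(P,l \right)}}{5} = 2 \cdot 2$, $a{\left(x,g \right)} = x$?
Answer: $-222000$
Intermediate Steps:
$L{\left(P,l \right)} = 5$ ($L{\left(P,l \right)} = -15 + 5 \cdot 2 \cdot 2 = -15 + 5 \cdot 4 = -15 + 20 = 5$)
$X{\left(T \right)} = -5$
$R{\left(A \right)} = 2 + A$
$Z = 200$ ($Z = - 4 \cdot 2 \cdot 5 \left(-5\right) = - 4 \cdot 10 \left(-5\right) = \left(-4\right) \left(-50\right) = 200$)
$\left(R{\left(1 \right)} \left(-5\right) + L{\left(1,6 \right)}\right) 111 Z = \left(\left(2 + 1\right) \left(-5\right) + 5\right) 111 \cdot 200 = \left(3 \left(-5\right) + 5\right) 111 \cdot 200 = \left(-15 + 5\right) 111 \cdot 200 = \left(-10\right) 111 \cdot 200 = \left(-1110\right) 200 = -222000$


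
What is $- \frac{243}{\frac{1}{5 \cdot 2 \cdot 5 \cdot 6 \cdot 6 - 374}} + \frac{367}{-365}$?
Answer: $- \frac{126479437}{365} \approx -3.4652 \cdot 10^{5}$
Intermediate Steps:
$- \frac{243}{\frac{1}{5 \cdot 2 \cdot 5 \cdot 6 \cdot 6 - 374}} + \frac{367}{-365} = - \frac{243}{\frac{1}{10 \cdot 5 \cdot 6 \cdot 6 - 374}} + 367 \left(- \frac{1}{365}\right) = - \frac{243}{\frac{1}{50 \cdot 6 \cdot 6 - 374}} - \frac{367}{365} = - \frac{243}{\frac{1}{300 \cdot 6 - 374}} - \frac{367}{365} = - \frac{243}{\frac{1}{1800 - 374}} - \frac{367}{365} = - \frac{243}{\frac{1}{1426}} - \frac{367}{365} = - 243 \frac{1}{\frac{1}{1426}} - \frac{367}{365} = \left(-243\right) 1426 - \frac{367}{365} = -346518 - \frac{367}{365} = - \frac{126479437}{365}$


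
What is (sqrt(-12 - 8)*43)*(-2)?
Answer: -172*I*sqrt(5) ≈ -384.6*I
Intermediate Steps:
(sqrt(-12 - 8)*43)*(-2) = (sqrt(-20)*43)*(-2) = ((2*I*sqrt(5))*43)*(-2) = (86*I*sqrt(5))*(-2) = -172*I*sqrt(5)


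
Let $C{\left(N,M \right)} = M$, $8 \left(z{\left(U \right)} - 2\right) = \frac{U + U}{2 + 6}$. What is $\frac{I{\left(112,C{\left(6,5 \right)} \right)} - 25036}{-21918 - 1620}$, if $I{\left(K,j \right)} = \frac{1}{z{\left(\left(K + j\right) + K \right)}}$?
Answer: $\frac{1222586}{1149439} \approx 1.0636$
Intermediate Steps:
$z{\left(U \right)} = 2 + \frac{U}{32}$ ($z{\left(U \right)} = 2 + \frac{\left(U + U\right) \frac{1}{2 + 6}}{8} = 2 + \frac{2 U \frac{1}{8}}{8} = 2 + \frac{\frac{1}{4} U}{8} = 2 + \frac{U}{32}$)
$I{\left(K,j \right)} = \frac{1}{2 + \frac{K}{16} + \frac{j}{32}}$ ($I{\left(K,j \right)} = \frac{1}{2 + \frac{\left(K + j\right) + K}{32}} = \frac{1}{2 + \frac{j + 2 K}{32}} = \frac{1}{2 + \left(\frac{K}{16} + \frac{j}{32}\right)} = \frac{1}{2 + \frac{K}{16} + \frac{j}{32}}$)
$\frac{I{\left(112,C{\left(6,5 \right)} \right)} - 25036}{-21918 - 1620} = \frac{\frac{32}{64 + 5 + 2 \cdot 112} - 25036}{-21918 - 1620} = \frac{\frac{32}{64 + 5 + 224} - 25036}{-21918 - 1620} = \frac{\frac{32}{293} - 25036}{-23538} = \left(32 \cdot \frac{1}{293} - 25036\right) \left(- \frac{1}{23538}\right) = \left(\frac{32}{293} - 25036\right) \left(- \frac{1}{23538}\right) = \left(- \frac{7335516}{293}\right) \left(- \frac{1}{23538}\right) = \frac{1222586}{1149439}$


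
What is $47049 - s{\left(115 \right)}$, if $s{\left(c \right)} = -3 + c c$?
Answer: $33827$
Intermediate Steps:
$s{\left(c \right)} = -3 + c^{2}$
$47049 - s{\left(115 \right)} = 47049 - \left(-3 + 115^{2}\right) = 47049 - \left(-3 + 13225\right) = 47049 - 13222 = 33827$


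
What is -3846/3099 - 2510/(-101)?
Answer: 2463348/104333 ≈ 23.610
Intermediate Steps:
-3846/3099 - 2510/(-101) = -3846*1/3099 - 2510*(-1/101) = -1282/1033 + 2510/101 = 2463348/104333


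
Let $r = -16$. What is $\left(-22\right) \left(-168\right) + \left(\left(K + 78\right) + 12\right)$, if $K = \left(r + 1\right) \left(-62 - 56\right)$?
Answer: $5556$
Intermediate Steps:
$K = 1770$ ($K = \left(-16 + 1\right) \left(-62 - 56\right) = \left(-15\right) \left(-118\right) = 1770$)
$\left(-22\right) \left(-168\right) + \left(\left(K + 78\right) + 12\right) = \left(-22\right) \left(-168\right) + \left(\left(1770 + 78\right) + 12\right) = 3696 + \left(1848 + 12\right) = 3696 + 1860 = 5556$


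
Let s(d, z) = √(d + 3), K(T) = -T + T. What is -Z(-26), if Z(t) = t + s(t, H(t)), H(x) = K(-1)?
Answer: 26 - I*√23 ≈ 26.0 - 4.7958*I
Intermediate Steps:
K(T) = 0
H(x) = 0
s(d, z) = √(3 + d)
Z(t) = t + √(3 + t)
-Z(-26) = -(-26 + √(3 - 26)) = -(-26 + √(-23)) = -(-26 + I*√23) = 26 - I*√23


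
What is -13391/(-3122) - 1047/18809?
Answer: 35514655/8388814 ≈ 4.2336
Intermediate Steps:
-13391/(-3122) - 1047/18809 = -13391*(-1/3122) - 1047*1/18809 = 1913/446 - 1047/18809 = 35514655/8388814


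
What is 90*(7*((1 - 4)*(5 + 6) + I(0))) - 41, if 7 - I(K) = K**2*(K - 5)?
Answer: -16421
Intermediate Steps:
I(K) = 7 - K**2*(-5 + K) (I(K) = 7 - K**2*(K - 5) = 7 - K**2*(-5 + K))
90*(7*((1 - 4)*(5 + 6) + I(0))) - 41 = 90*(7*((1 - 4)*(5 + 6) + (7 - 1*0**3 + 5*0**2))) - 41 = 90*(7*(-3*11 + (7 - 1*0 + 5*0))) - 41 = 90*(7*(-33 + (7 + 0 + 0))) - 41 = 90*(7*(-33 + 7)) - 41 = 90*(7*(-26)) - 41 = 90*(-182) - 41 = -16380 - 41 = -16421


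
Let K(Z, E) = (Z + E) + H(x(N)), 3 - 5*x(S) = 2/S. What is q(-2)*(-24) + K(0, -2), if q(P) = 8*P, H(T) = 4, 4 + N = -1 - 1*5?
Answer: 386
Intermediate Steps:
N = -10 (N = -4 + (-1 - 1*5) = -4 + (-1 - 5) = -4 - 6 = -10)
x(S) = ⅗ - 2/(5*S)
K(Z, E) = 4 + E + Z (K(Z, E) = (Z + E) + 4 = (E + Z) + 4 = 4 + E + Z)
q(-2)*(-24) + K(0, -2) = (8*(-2))*(-24) + (4 - 2 + 0) = -16*(-24) + 2 = 384 + 2 = 386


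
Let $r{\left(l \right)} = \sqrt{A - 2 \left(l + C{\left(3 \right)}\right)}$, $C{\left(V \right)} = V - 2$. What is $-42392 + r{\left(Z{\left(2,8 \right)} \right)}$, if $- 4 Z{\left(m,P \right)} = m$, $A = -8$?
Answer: $-42392 + 3 i \approx -42392.0 + 3.0 i$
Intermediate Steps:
$C{\left(V \right)} = -2 + V$
$Z{\left(m,P \right)} = - \frac{m}{4}$
$r{\left(l \right)} = \sqrt{-10 - 2 l}$ ($r{\left(l \right)} = \sqrt{-8 - 2 \left(l + \left(-2 + 3\right)\right)} = \sqrt{-8 - 2 \left(l + 1\right)} = \sqrt{-8 - 2 \left(1 + l\right)} = \sqrt{-8 - \left(2 + 2 l\right)} = \sqrt{-10 - 2 l}$)
$-42392 + r{\left(Z{\left(2,8 \right)} \right)} = -42392 + \sqrt{-10 - 2 \left(\left(- \frac{1}{4}\right) 2\right)} = -42392 + \sqrt{-10 - -1} = -42392 + \sqrt{-10 + 1} = -42392 + \sqrt{-9} = -42392 + 3 i$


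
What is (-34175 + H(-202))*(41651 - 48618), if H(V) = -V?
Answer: 236689891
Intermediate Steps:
(-34175 + H(-202))*(41651 - 48618) = (-34175 - 1*(-202))*(41651 - 48618) = (-34175 + 202)*(-6967) = -33973*(-6967) = 236689891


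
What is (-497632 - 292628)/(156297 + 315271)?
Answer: -197565/117892 ≈ -1.6758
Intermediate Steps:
(-497632 - 292628)/(156297 + 315271) = -790260/471568 = -790260*1/471568 = -197565/117892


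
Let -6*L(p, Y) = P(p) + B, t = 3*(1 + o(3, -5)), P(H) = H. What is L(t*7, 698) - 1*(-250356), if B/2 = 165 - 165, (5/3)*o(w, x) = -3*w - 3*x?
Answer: 2503399/10 ≈ 2.5034e+5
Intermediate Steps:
o(w, x) = -9*w/5 - 9*x/5 (o(w, x) = 3*(-3*w - 3*x)/5 = -9*w/5 - 9*x/5)
B = 0 (B = 2*(165 - 165) = 2*0 = 0)
t = 69/5 (t = 3*(1 + (-9/5*3 - 9/5*(-5))) = 3*(1 + (-27/5 + 9)) = 3*(1 + 18/5) = 3*(23/5) = 69/5 ≈ 13.800)
L(p, Y) = -p/6 (L(p, Y) = -(p + 0)/6 = -p/6)
L(t*7, 698) - 1*(-250356) = -23*7/10 - 1*(-250356) = -⅙*483/5 + 250356 = -161/10 + 250356 = 2503399/10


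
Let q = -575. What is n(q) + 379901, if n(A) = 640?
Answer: 380541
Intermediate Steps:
n(q) + 379901 = 640 + 379901 = 380541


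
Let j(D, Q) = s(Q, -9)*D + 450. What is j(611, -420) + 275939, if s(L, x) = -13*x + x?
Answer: 342377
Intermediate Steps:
s(L, x) = -12*x
j(D, Q) = 450 + 108*D (j(D, Q) = (-12*(-9))*D + 450 = 108*D + 450 = 450 + 108*D)
j(611, -420) + 275939 = (450 + 108*611) + 275939 = (450 + 65988) + 275939 = 66438 + 275939 = 342377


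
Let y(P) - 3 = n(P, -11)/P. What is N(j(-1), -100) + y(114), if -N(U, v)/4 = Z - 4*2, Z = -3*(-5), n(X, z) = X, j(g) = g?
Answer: -24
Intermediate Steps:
Z = 15
y(P) = 4 (y(P) = 3 + P/P = 3 + 1 = 4)
N(U, v) = -28 (N(U, v) = -4*(15 - 4*2) = -4*(15 - 8) = -4*7 = -28)
N(j(-1), -100) + y(114) = -28 + 4 = -24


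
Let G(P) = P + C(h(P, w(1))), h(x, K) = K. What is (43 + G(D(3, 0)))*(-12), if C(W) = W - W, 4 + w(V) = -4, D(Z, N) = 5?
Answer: -576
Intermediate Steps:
w(V) = -8 (w(V) = -4 - 4 = -8)
C(W) = 0
G(P) = P (G(P) = P + 0 = P)
(43 + G(D(3, 0)))*(-12) = (43 + 5)*(-12) = 48*(-12) = -576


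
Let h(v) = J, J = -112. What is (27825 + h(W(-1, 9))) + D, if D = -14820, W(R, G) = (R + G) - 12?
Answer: 12893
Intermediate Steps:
W(R, G) = -12 + G + R (W(R, G) = (G + R) - 12 = -12 + G + R)
h(v) = -112
(27825 + h(W(-1, 9))) + D = (27825 - 112) - 14820 = 27713 - 14820 = 12893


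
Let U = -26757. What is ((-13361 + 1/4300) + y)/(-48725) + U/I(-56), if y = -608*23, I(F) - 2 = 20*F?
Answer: 66715326737/2723727500 ≈ 24.494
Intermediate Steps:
I(F) = 2 + 20*F
y = -13984
((-13361 + 1/4300) + y)/(-48725) + U/I(-56) = ((-13361 + 1/4300) - 13984)/(-48725) - 26757/(2 + 20*(-56)) = ((-13361 + 1/4300) - 13984)*(-1/48725) - 26757/(2 - 1120) = (-57452299/4300 - 13984)*(-1/48725) - 26757/(-1118) = -117583499/4300*(-1/48725) - 26757*(-1/1118) = 117583499/209517500 + 26757/1118 = 66715326737/2723727500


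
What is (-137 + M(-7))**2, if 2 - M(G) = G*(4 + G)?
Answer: 24336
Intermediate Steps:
M(G) = 2 - G*(4 + G)
(-137 + M(-7))**2 = (-137 + (2 - 1*(-7)**2 - 4*(-7)))**2 = (-137 + (2 - 1*49 + 28))**2 = (-137 + (2 - 49 + 28))**2 = (-137 - 19)**2 = (-156)**2 = 24336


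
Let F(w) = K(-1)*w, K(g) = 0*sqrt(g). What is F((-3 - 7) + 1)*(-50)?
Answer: 0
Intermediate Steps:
K(g) = 0
F(w) = 0 (F(w) = 0*w = 0)
F((-3 - 7) + 1)*(-50) = 0*(-50) = 0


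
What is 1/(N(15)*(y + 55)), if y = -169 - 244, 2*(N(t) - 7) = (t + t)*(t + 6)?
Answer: -1/115276 ≈ -8.6748e-6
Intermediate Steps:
N(t) = 7 + t*(6 + t) (N(t) = 7 + ((t + t)*(t + 6))/2 = 7 + ((2*t)*(6 + t))/2 = 7 + (2*t*(6 + t))/2 = 7 + t*(6 + t))
y = -413
1/(N(15)*(y + 55)) = 1/((7 + 15² + 6*15)*(-413 + 55)) = 1/((7 + 225 + 90)*(-358)) = 1/(322*(-358)) = 1/(-115276) = -1/115276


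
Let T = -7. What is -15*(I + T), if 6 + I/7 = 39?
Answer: -3360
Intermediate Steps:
I = 231 (I = -42 + 7*39 = -42 + 273 = 231)
-15*(I + T) = -15*(231 - 7) = -15*224 = -3360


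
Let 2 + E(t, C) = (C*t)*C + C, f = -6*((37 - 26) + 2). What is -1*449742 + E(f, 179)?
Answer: -2948763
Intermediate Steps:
f = -78 (f = -6*(11 + 2) = -6*13 = -78)
E(t, C) = -2 + C + t*C² (E(t, C) = -2 + ((C*t)*C + C) = -2 + (t*C² + C) = -2 + (C + t*C²) = -2 + C + t*C²)
-1*449742 + E(f, 179) = -1*449742 + (-2 + 179 - 78*179²) = -449742 + (-2 + 179 - 78*32041) = -449742 + (-2 + 179 - 2499198) = -449742 - 2499021 = -2948763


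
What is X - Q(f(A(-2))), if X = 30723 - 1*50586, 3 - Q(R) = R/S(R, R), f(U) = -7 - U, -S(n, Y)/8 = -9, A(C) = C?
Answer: -1430357/72 ≈ -19866.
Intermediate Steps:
S(n, Y) = 72 (S(n, Y) = -8*(-9) = 72)
Q(R) = 3 - R/72
X = -19863 (X = 30723 - 50586 = -19863)
X - Q(f(A(-2))) = -19863 - (3 - (-7 - 1*(-2))/72) = -19863 - (3 - (-7 + 2)/72) = -19863 - (3 - 1/72*(-5)) = -19863 - (3 + 5/72) = -19863 - 1*221/72 = -19863 - 221/72 = -1430357/72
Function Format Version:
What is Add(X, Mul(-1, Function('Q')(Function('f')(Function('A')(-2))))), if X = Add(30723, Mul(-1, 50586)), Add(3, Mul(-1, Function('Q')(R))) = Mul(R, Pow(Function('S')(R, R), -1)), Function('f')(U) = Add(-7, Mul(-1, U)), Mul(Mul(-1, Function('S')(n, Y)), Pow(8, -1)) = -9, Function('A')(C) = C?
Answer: Rational(-1430357, 72) ≈ -19866.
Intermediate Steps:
Function('S')(n, Y) = 72 (Function('S')(n, Y) = Mul(-8, -9) = 72)
Function('Q')(R) = Add(3, Mul(Rational(-1, 72), R)) (Function('Q')(R) = Add(3, Mul(-1, Mul(R, Pow(72, -1)))) = Add(3, Mul(-1, Mul(R, Rational(1, 72)))) = Add(3, Mul(-1, Mul(Rational(1, 72), R))) = Add(3, Mul(Rational(-1, 72), R)))
X = -19863 (X = Add(30723, -50586) = -19863)
Add(X, Mul(-1, Function('Q')(Function('f')(Function('A')(-2))))) = Add(-19863, Mul(-1, Add(3, Mul(Rational(-1, 72), Add(-7, Mul(-1, -2)))))) = Add(-19863, Mul(-1, Add(3, Mul(Rational(-1, 72), Add(-7, 2))))) = Add(-19863, Mul(-1, Add(3, Mul(Rational(-1, 72), -5)))) = Add(-19863, Mul(-1, Add(3, Rational(5, 72)))) = Add(-19863, Mul(-1, Rational(221, 72))) = Add(-19863, Rational(-221, 72)) = Rational(-1430357, 72)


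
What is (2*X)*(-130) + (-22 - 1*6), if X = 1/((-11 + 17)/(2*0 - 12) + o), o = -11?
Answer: -124/23 ≈ -5.3913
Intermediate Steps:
X = -2/23 (X = 1/((-11 + 17)/(2*0 - 12) - 11) = 1/(6/(0 - 12) - 11) = 1/(6/(-12) - 11) = 1/(6*(-1/12) - 11) = 1/(-½ - 11) = 1/(-23/2) = -2/23 ≈ -0.086957)
(2*X)*(-130) + (-22 - 1*6) = (2*(-2/23))*(-130) + (-22 - 1*6) = -4/23*(-130) + (-22 - 6) = 520/23 - 28 = -124/23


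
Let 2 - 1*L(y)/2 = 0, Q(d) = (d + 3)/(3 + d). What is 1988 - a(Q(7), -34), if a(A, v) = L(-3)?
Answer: 1984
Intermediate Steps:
Q(d) = 1 (Q(d) = (3 + d)/(3 + d) = 1)
L(y) = 4 (L(y) = 4 - 2*0 = 4 + 0 = 4)
a(A, v) = 4
1988 - a(Q(7), -34) = 1988 - 1*4 = 1988 - 4 = 1984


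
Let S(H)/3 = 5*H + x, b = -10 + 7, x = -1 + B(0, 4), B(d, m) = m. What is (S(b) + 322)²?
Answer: 81796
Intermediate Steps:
x = 3 (x = -1 + 4 = 3)
b = -3
S(H) = 9 + 15*H (S(H) = 3*(5*H + 3) = 3*(3 + 5*H) = 9 + 15*H)
(S(b) + 322)² = ((9 + 15*(-3)) + 322)² = ((9 - 45) + 322)² = (-36 + 322)² = 286² = 81796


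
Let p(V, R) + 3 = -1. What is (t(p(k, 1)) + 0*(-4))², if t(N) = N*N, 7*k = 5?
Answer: 256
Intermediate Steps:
k = 5/7 (k = (⅐)*5 = 5/7 ≈ 0.71429)
p(V, R) = -4 (p(V, R) = -3 - 1 = -4)
t(N) = N²
(t(p(k, 1)) + 0*(-4))² = ((-4)² + 0*(-4))² = (16 + 0)² = 16² = 256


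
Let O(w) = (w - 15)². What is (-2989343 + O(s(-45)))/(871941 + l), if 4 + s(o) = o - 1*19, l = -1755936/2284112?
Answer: -425766185678/124475571591 ≈ -3.4205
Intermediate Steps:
l = -109746/142757 (l = -1755936*1/2284112 = -109746/142757 ≈ -0.76876)
s(o) = -23 + o (s(o) = -4 + (o - 1*19) = -4 + (o - 19) = -4 + (-19 + o) = -23 + o)
O(w) = (-15 + w)²
(-2989343 + O(s(-45)))/(871941 + l) = (-2989343 + (-15 + (-23 - 45))²)/(871941 - 109746/142757) = (-2989343 + (-15 - 68)²)/(124475571591/142757) = (-2989343 + (-83)²)*(142757/124475571591) = (-2989343 + 6889)*(142757/124475571591) = -2982454*142757/124475571591 = -425766185678/124475571591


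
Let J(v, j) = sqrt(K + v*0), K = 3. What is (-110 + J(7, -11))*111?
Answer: -12210 + 111*sqrt(3) ≈ -12018.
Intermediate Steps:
J(v, j) = sqrt(3) (J(v, j) = sqrt(3 + v*0) = sqrt(3 + 0) = sqrt(3))
(-110 + J(7, -11))*111 = (-110 + sqrt(3))*111 = -12210 + 111*sqrt(3)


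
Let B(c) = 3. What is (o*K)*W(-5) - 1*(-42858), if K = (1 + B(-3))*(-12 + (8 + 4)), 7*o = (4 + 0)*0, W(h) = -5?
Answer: 42858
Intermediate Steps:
o = 0 (o = ((4 + 0)*0)/7 = (4*0)/7 = (⅐)*0 = 0)
K = 0 (K = (1 + 3)*(-12 + (8 + 4)) = 4*(-12 + 12) = 4*0 = 0)
(o*K)*W(-5) - 1*(-42858) = (0*0)*(-5) - 1*(-42858) = 0*(-5) + 42858 = 0 + 42858 = 42858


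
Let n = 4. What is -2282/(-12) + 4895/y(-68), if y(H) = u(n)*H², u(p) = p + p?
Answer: 21118621/110976 ≈ 190.30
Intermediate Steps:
u(p) = 2*p
y(H) = 8*H² (y(H) = (2*4)*H² = 8*H²)
-2282/(-12) + 4895/y(-68) = -2282/(-12) + 4895/((8*(-68)²)) = -2282*(-1/12) + 4895/((8*4624)) = 1141/6 + 4895/36992 = 21118621/110976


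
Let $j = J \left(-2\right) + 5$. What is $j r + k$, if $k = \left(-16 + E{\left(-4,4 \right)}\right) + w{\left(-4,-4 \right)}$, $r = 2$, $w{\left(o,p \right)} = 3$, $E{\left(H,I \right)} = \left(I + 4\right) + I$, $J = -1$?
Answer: $13$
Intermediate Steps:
$E{\left(H,I \right)} = 4 + 2 I$ ($E{\left(H,I \right)} = \left(4 + I\right) + I = 4 + 2 I$)
$j = 7$ ($j = \left(-1\right) \left(-2\right) + 5 = 2 + 5 = 7$)
$k = -1$ ($k = \left(-16 + \left(4 + 2 \cdot 4\right)\right) + 3 = \left(-16 + \left(4 + 8\right)\right) + 3 = \left(-16 + 12\right) + 3 = -4 + 3 = -1$)
$j r + k = 7 \cdot 2 - 1 = 14 - 1 = 13$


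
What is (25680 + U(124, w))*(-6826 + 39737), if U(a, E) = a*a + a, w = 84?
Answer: 1355274980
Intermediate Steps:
U(a, E) = a + a² (U(a, E) = a² + a = a + a²)
(25680 + U(124, w))*(-6826 + 39737) = (25680 + 124*(1 + 124))*(-6826 + 39737) = (25680 + 124*125)*32911 = (25680 + 15500)*32911 = 41180*32911 = 1355274980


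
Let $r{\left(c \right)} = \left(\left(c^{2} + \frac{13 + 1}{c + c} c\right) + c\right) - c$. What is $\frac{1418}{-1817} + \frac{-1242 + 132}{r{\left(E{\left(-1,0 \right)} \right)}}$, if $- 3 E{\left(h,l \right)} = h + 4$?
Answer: $- \frac{1014107}{7268} \approx -139.53$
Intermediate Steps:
$E{\left(h,l \right)} = - \frac{4}{3} - \frac{h}{3}$ ($E{\left(h,l \right)} = - \frac{h + 4}{3} = - \frac{4 + h}{3} = - \frac{4}{3} - \frac{h}{3}$)
$r{\left(c \right)} = 7 + c^{2}$ ($r{\left(c \right)} = \left(\left(c^{2} + \frac{14}{2 c} c\right) + c\right) - c = \left(\left(c^{2} + 14 \frac{1}{2 c} c\right) + c\right) - c = \left(\left(c^{2} + \frac{7}{c} c\right) + c\right) - c = \left(\left(c^{2} + 7\right) + c\right) - c = \left(\left(7 + c^{2}\right) + c\right) - c = \left(7 + c + c^{2}\right) - c = 7 + c^{2}$)
$\frac{1418}{-1817} + \frac{-1242 + 132}{r{\left(E{\left(-1,0 \right)} \right)}} = \frac{1418}{-1817} + \frac{-1242 + 132}{7 + \left(- \frac{4}{3} - - \frac{1}{3}\right)^{2}} = 1418 \left(- \frac{1}{1817}\right) - \frac{1110}{7 + \left(- \frac{4}{3} + \frac{1}{3}\right)^{2}} = - \frac{1418}{1817} - \frac{1110}{7 + \left(-1\right)^{2}} = - \frac{1418}{1817} - \frac{1110}{7 + 1} = - \frac{1418}{1817} - \frac{1110}{8} = - \frac{1418}{1817} - \frac{555}{4} = - \frac{1014107}{7268}$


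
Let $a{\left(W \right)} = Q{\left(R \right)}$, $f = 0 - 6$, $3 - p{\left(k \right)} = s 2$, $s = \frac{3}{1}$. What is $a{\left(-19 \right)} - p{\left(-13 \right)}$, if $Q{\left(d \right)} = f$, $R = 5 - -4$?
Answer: $-3$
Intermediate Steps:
$s = 3$ ($s = 3 \cdot 1 = 3$)
$R = 9$ ($R = 5 + 4 = 9$)
$p{\left(k \right)} = -3$ ($p{\left(k \right)} = 3 - 3 \cdot 2 = 3 - 6 = -3$)
$f = -6$ ($f = 0 - 6 = -6$)
$Q{\left(d \right)} = -6$
$a{\left(W \right)} = -6$
$a{\left(-19 \right)} - p{\left(-13 \right)} = -6 - -3 = -6 + 3 = -3$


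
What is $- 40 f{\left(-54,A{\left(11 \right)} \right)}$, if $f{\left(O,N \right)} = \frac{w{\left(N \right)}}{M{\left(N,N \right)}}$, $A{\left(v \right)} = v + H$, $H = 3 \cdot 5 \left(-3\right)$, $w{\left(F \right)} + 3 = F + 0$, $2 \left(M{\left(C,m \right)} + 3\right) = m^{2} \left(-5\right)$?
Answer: $- \frac{1480}{2893} \approx -0.51158$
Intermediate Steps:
$M{\left(C,m \right)} = -3 - \frac{5 m^{2}}{2}$ ($M{\left(C,m \right)} = -3 + \frac{m^{2} \left(-5\right)}{2} = -3 + \frac{\left(-5\right) m^{2}}{2} = -3 - \frac{5 m^{2}}{2}$)
$w{\left(F \right)} = -3 + F$ ($w{\left(F \right)} = -3 + \left(F + 0\right) = -3 + F$)
$H = -45$ ($H = 15 \left(-3\right) = -45$)
$A{\left(v \right)} = -45 + v$ ($A{\left(v \right)} = v - 45 = -45 + v$)
$f{\left(O,N \right)} = \frac{-3 + N}{-3 - \frac{5 N^{2}}{2}}$
$- 40 f{\left(-54,A{\left(11 \right)} \right)} = - 40 \frac{2 \left(3 - \left(-45 + 11\right)\right)}{6 + 5 \left(-45 + 11\right)^{2}} = - 40 \frac{2 \left(3 - -34\right)}{6 + 5 \left(-34\right)^{2}} = - 40 \frac{2 \left(3 + 34\right)}{6 + 5 \cdot 1156} = - 40 \cdot 2 \frac{1}{6 + 5780} \cdot 37 = - 40 \cdot 2 \cdot \frac{1}{5786} \cdot 37 = \left(-40\right) \frac{37}{2893} = - \frac{1480}{2893}$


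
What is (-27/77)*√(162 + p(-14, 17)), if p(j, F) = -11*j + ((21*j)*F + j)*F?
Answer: -486*I*√262/77 ≈ -102.16*I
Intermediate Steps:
p(j, F) = -11*j + F*(j + 21*F*j) (p(j, F) = -11*j + (21*F*j + j)*F = -11*j + (j + 21*F*j)*F = -11*j + F*(j + 21*F*j))
(-27/77)*√(162 + p(-14, 17)) = (-27/77)*√(162 - 14*(-11 + 17 + 21*17²)) = (-27*1/77)*√(162 - 14*(-11 + 17 + 21*289)) = -27*√(162 - 14*(-11 + 17 + 6069))/77 = -27*√(162 - 14*6075)/77 = -27*√(162 - 85050)/77 = -486*I*√262/77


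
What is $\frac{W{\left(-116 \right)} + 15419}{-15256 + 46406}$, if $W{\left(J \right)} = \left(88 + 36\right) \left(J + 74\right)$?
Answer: $\frac{10211}{31150} \approx 0.3278$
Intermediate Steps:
$W{\left(J \right)} = 9176 + 124 J$ ($W{\left(J \right)} = 124 \left(74 + J\right) = 9176 + 124 J$)
$\frac{W{\left(-116 \right)} + 15419}{-15256 + 46406} = \frac{\left(9176 + 124 \left(-116\right)\right) + 15419}{-15256 + 46406} = \frac{\left(9176 - 14384\right) + 15419}{31150} = \left(-5208 + 15419\right) \frac{1}{31150} = 10211 \cdot \frac{1}{31150} = \frac{10211}{31150}$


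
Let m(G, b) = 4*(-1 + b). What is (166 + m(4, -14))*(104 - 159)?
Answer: -5830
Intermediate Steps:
m(G, b) = -4 + 4*b
(166 + m(4, -14))*(104 - 159) = (166 + (-4 + 4*(-14)))*(104 - 159) = (166 + (-4 - 56))*(-55) = (166 - 60)*(-55) = 106*(-55) = -5830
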